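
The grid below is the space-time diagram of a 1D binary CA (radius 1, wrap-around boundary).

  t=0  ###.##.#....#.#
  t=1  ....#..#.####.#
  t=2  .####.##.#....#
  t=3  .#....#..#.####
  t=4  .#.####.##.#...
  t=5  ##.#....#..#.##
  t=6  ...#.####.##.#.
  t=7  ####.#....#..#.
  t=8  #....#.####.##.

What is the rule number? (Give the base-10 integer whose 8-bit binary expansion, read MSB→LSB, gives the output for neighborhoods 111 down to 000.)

15

  nb ###: next=.  (t=0,i=0, bit7=0)
  nb ##.: next=.  (t=0,i=2, bit6=0)
  nb #.#: next=.  (t=0,i=3, bit5=0)
  nb #..: next=.  (t=0,i=8, bit4=0)
  nb .##: next=#  (t=0,i=4, bit3=1)
  nb .#.: next=#  (t=0,i=7, bit2=1)
  nb ..#: next=#  (t=0,i=11, bit1=1)
  nb ...: next=#  (t=0,i=9, bit0=1)
  bits 00001111 = 15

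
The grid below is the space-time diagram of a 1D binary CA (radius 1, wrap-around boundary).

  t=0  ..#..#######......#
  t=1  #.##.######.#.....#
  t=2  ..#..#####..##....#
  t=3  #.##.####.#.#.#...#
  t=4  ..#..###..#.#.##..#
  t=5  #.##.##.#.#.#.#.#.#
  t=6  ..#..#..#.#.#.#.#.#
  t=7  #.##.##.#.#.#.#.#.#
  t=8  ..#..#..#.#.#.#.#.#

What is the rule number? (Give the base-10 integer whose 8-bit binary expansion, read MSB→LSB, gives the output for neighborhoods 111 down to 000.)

156

  ###|#  b7=1 t=0,i=6
  ##.|.  b6=0 t=0,i=11
  #.#|.  b5=0 t=1,i=1
  #..|#  b4=1 t=0,i=0
  .##|#  b3=1 t=0,i=5
  .#.|#  b2=1 t=0,i=2
  ..#|.  b1=0 t=0,i=1
  ...|.  b0=0 t=0,i=13
  bits 10011100 = 156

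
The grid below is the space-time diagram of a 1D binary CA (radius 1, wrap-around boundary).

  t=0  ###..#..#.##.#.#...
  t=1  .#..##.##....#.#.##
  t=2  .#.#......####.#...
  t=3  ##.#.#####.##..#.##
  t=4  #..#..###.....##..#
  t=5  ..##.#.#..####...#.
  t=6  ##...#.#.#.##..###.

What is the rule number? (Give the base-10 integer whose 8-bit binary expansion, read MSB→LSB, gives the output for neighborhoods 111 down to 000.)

135

  [7] ### => #  t=0,i=1
  [6] ##. => .  t=0,i=2
  [5] #.# => .  t=0,i=9
  [4] #.. => .  t=0,i=3
  [3] .## => .  t=0,i=0
  [2] .#. => #  t=0,i=5
  [1] ..# => #  t=0,i=4
  [0] ... => #  t=0,i=17
  bits 10000111 = 135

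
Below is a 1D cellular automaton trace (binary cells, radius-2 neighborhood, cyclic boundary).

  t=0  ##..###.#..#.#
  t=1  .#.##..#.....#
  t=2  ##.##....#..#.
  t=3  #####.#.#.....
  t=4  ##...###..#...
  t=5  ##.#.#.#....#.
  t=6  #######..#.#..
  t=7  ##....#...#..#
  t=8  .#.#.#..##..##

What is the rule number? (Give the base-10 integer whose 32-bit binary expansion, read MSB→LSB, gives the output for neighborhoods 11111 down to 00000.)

485209284

  ##### -> .   bit 31 = 0  t=3,i=2
  ####. -> .   bit 30 = 0  t=3,i=3
  ###.# -> .   bit 29 = 0  t=0,i=6
  ###.. -> #   bit 28 = 1  t=0,i=1
  ##.## -> #   bit 27 = 1  t=2,i=2
  ##.#. -> #   bit 26 = 1  t=0,i=7
  ##..# -> .   bit 25 = 0  t=0,i=2
  ##... -> .   bit 24 = 0  t=2,i=5
  #.### -> #   bit 23 = 1  t=0,i=13
  #.##. -> #   bit 22 = 1  t=1,i=3
  #.#.# -> #   bit 21 = 1  t=1,i=1
  #.#.. -> .   bit 20 = 0  t=0,i=8
  #..## -> #   bit 19 = 1  t=0,i=3
  #..#. -> .   bit 18 = 0  t=0,i=10
  #...# -> #   bit 17 = 1  t=4,i=3
  #.... -> #   bit 16 = 1  t=1,i=9
  .#### -> #   bit 15 = 1  t=3,i=1
  .###. -> .   bit 14 = 0  t=0,i=0
  .##.# -> #   bit 13 = 1  t=2,i=1
  .##.. -> #   bit 12 = 1  t=1,i=4
  .#.## -> .   bit 11 = 0  t=0,i=12
  .#.#. -> #   bit 10 = 1  t=1,i=0
  .#..# -> .   bit 9 = 0  t=0,i=9
  .#... -> .   bit 8 = 0  t=1,i=8
  ..### -> #   bit 7 = 1  t=0,i=4
  ..##. -> #   bit 6 = 1  t=4,i=0
  ..#.# -> .   bit 5 = 0  t=0,i=11
  ..#.. -> .   bit 4 = 0  t=1,i=7
  ...## -> .   bit 3 = 0  t=3,i=13
  ...#. -> #   bit 2 = 1  t=1,i=12
  ....# -> .   bit 1 = 0  t=1,i=11
  ..... -> .   bit 0 = 0  t=1,i=10
  bits 00011100111010111011010011000100 = 485209284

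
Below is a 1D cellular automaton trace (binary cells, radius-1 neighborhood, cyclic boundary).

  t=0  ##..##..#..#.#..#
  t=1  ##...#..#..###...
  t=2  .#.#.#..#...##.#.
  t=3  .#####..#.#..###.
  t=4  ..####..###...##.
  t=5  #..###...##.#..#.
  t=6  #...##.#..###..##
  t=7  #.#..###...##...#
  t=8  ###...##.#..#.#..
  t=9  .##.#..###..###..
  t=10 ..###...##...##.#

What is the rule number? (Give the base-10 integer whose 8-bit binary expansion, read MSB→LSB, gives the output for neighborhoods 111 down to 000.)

  [7] ### => #  t=0,i=0
  [6] ##. => #  t=0,i=1
  [5] #.# => #  t=0,i=12
  [4] #.. => .  t=0,i=2
  [3] .## => .  t=0,i=4
  [2] .#. => #  t=0,i=8
  [1] ..# => .  t=0,i=3
  [0] ... => #  t=1,i=3
  bits 11100101 = 229

229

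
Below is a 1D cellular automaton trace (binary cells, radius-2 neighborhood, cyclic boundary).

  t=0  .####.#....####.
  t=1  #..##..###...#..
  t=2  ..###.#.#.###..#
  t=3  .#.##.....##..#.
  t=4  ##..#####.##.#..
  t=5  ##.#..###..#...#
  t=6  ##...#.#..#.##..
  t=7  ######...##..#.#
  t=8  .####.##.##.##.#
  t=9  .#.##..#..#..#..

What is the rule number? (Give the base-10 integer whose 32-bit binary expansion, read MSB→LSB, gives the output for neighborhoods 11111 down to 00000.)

  [31] ##### => #  t=4,i=6
  [30] ####. => #  t=0,i=3
  [29] ###.# => #  t=0,i=4
  [28] ###.. => .  t=0,i=14
  [27] ##.## => .  t=4,i=9
  [26] ##.#. => .  t=0,i=5
  [25] ##..# => .  t=0,i=15
  [24] ##... => #  t=1,i=10
  [23] #.### => #  t=2,i=10
  [22] #.##. => .  t=3,i=3
  [21] #.#.# => .  t=2,i=6
  [20] #.#.. => .  t=0,i=6
  [19] #..## => #  t=0,i=0
  [18] #..#. => #  t=1,i=15
  [17] #...# => #  t=1,i=11
  [16] #.... => #  t=0,i=8
  [15] .#### => .  t=0,i=2
  [14] .###. => #  t=1,i=8
  [13] .##.# => #  t=4,i=11
  [12] .##.. => #  t=1,i=4
  [11] .#.## => .  t=2,i=9
  [10] .#.#. => .  t=2,i=7
  [9] .#..# => .  t=1,i=1
  [8] .#... => #  t=0,i=7
  [7] ..### => .  t=0,i=1
  [6] ..##. => #  t=1,i=3
  [5] ..#.# => #  t=3,i=1
  [4] ..#.. => .  t=1,i=0
  [3] ...## => .  t=0,i=10
  [2] ...#. => #  t=1,i=12
  [1] ....# => #  t=0,i=9
  [0] ..... => #  t=3,i=7
  bits 11100001100011110111000101100111 = 3784274279

3784274279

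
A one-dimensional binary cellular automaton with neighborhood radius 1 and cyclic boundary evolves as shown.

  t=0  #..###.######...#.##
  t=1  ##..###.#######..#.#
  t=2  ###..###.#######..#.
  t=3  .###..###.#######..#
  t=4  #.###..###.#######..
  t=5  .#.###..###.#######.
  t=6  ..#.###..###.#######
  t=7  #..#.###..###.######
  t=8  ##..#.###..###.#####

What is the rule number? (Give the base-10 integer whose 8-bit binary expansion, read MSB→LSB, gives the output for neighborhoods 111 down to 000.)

  nb ###: next=#  (t=0,i=4, bit7=1)
  nb ##.: next=#  (t=0,i=0, bit6=1)
  nb #.#: next=#  (t=0,i=6, bit5=1)
  nb #..: next=#  (t=0,i=1, bit4=1)
  nb .##: next=.  (t=0,i=3, bit3=0)
  nb .#.: next=.  (t=0,i=16, bit2=0)
  nb ..#: next=.  (t=0,i=2, bit1=0)
  nb ...: next=#  (t=0,i=14, bit0=1)
  bits 11110001 = 241

241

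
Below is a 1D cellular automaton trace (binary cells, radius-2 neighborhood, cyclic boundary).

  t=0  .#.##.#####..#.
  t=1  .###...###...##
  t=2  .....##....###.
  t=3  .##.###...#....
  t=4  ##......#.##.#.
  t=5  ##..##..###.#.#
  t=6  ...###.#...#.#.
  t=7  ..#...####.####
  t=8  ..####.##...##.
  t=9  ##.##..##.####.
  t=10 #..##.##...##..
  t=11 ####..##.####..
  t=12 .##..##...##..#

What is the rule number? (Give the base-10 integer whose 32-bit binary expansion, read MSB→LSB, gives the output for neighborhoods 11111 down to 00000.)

  nb #####: next=#  (t=0,i=8, bit31=1)
  nb ####.: next=#  (t=0,i=9, bit30=1)
  nb ###.#: next=.  (t=5,i=10, bit29=0)
  nb ###..: next=.  (t=0,i=10, bit28=0)
  nb ##.##: next=.  (t=0,i=5, bit27=0)
  nb ##.#.: next=#  (t=4,i=12, bit26=1)
  nb ##..#: next=.  (t=0,i=11, bit25=0)
  nb ##...: next=.  (t=1,i=4, bit24=0)
  nb #.###: next=.  (t=0,i=6, bit23=0)
  nb #.##.: next=#  (t=0,i=3, bit22=1)
  nb #.#.#: next=.  (t=4,i=13, bit21=0)
  nb #.#..: next=#  (t=6,i=7, bit20=1)
  nb #..##: next=#  (t=5,i=3, bit19=1)
  nb #..#.: next=.  (t=0,i=0, bit18=0)
  nb #...#: next=#  (t=1,i=5, bit17=1)
  nb #....: next=.  (t=2,i=0, bit16=0)
  nb .####: next=#  (t=0,i=7, bit15=1)
  nb .###.: next=.  (t=1,i=2, bit14=0)
  nb .##.#: next=.  (t=0,i=4, bit13=0)
  nb .##..: next=#  (t=2,i=6, bit12=1)
  nb .#.##: next=#  (t=0,i=2, bit11=1)
  nb .#.#.: next=#  (t=6,i=12, bit10=1)
  nb .#..#: next=#  (t=0,i=14, bit9=1)
  nb .#...: next=#  (t=3,i=11, bit8=1)
  nb ..###: next=.  (t=1,i=7, bit7=0)
  nb ..##.: next=#  (t=1,i=13, bit6=1)
  nb ..#.#: next=#  (t=0,i=1, bit5=1)
  nb ..#..: next=#  (t=0,i=13, bit4=1)
  nb ...##: next=#  (t=1,i=6, bit3=1)
  nb ...#.: next=.  (t=3,i=9, bit2=0)
  nb ....#: next=.  (t=2,i=3, bit1=0)
  nb .....: next=#  (t=2,i=1, bit0=1)
  bits 11000100010110101001111101111001 = 3294273401

3294273401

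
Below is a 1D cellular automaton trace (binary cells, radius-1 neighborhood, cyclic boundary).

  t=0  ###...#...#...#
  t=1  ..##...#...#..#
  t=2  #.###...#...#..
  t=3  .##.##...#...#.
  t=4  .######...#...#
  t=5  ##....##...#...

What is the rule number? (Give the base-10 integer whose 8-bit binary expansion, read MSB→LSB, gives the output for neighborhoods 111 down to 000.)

  nb ###: next=.  (t=0,i=0, bit7=0)
  nb ##.: next=#  (t=0,i=2, bit6=1)
  nb #.#: next=#  (t=2,i=1, bit5=1)
  nb #..: next=#  (t=0,i=3, bit4=1)
  nb .##: next=#  (t=0,i=14, bit3=1)
  nb .#.: next=.  (t=0,i=6, bit2=0)
  nb ..#: next=.  (t=0,i=5, bit1=0)
  nb ...: next=.  (t=0,i=4, bit0=0)
  bits 01111000 = 120

120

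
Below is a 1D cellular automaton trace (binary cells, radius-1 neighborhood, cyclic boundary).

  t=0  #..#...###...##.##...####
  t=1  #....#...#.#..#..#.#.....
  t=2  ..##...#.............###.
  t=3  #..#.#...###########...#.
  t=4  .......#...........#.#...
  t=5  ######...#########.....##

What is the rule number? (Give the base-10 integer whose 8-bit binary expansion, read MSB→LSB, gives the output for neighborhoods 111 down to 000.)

  nb ###: next=.  (t=0,i=8, bit7=0)
  nb ##.: next=#  (t=0,i=0, bit6=1)
  nb #.#: next=.  (t=0,i=15, bit5=0)
  nb #..: next=.  (t=0,i=1, bit4=0)
  nb .##: next=.  (t=0,i=7, bit3=0)
  nb .#.: next=.  (t=0,i=3, bit2=0)
  nb ..#: next=.  (t=0,i=2, bit1=0)
  nb ...: next=#  (t=0,i=5, bit0=1)
  bits 01000001 = 65

65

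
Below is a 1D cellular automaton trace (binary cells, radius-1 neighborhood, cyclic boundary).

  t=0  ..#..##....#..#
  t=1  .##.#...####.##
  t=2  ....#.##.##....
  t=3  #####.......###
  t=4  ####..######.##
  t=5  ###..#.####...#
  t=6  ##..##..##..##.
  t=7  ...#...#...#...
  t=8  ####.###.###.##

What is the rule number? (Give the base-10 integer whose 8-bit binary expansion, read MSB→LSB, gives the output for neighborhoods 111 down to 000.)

  nb ###: next=#  (t=1,i=9, bit7=1)
  nb ##.: next=.  (t=0,i=6, bit6=0)
  nb #.#: next=.  (t=1,i=0, bit5=0)
  nb #..: next=.  (t=0,i=0, bit4=0)
  nb .##: next=.  (t=0,i=5, bit3=0)
  nb .#.: next=#  (t=0,i=2, bit2=1)
  nb ..#: next=#  (t=0,i=1, bit1=1)
  nb ...: next=#  (t=0,i=8, bit0=1)
  bits 10000111 = 135

135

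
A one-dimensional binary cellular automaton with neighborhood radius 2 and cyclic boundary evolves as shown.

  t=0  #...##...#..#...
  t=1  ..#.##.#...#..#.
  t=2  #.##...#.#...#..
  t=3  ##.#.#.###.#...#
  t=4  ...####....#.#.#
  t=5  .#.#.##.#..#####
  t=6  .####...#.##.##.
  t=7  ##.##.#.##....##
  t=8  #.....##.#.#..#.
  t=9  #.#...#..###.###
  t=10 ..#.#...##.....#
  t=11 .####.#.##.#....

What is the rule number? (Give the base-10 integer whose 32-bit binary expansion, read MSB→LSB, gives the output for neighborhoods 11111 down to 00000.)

  [31] ##### => #  t=5,i=13
  [30] ####. => #  t=4,i=5
  [29] ###.# => .  t=3,i=1
  [28] ###.. => #  t=4,i=6
  [27] ##.## => .  t=6,i=12
  [26] ##.#. => .  t=1,i=6
  [25] ##..# => #  t=6,i=15
  [24] ##... => .  t=0,i=6
  [23] #.### => .  t=3,i=7
  [22] #.##. => .  t=1,i=4
  [21] #.#.# => #  t=3,i=3
  [20] #.#.. => #  t=1,i=7
  [19] #..## => #  t=5,i=10
  [18] #..#. => #  t=0,i=11
  [17] #...# => #  t=0,i=2
  [16] #.... => #  t=4,i=8
  [15] .#### => .  t=4,i=4
  [14] .###. => .  t=3,i=0
  [13] .##.# => .  t=1,i=5
  [12] .##.. => #  t=0,i=5
  [11] .#.## => #  t=1,i=3
  [10] .#.#. => #  t=2,i=8
  [9] .#..# => .  t=0,i=10
  [8] .#... => .  t=0,i=1
  [7] ..### => #  t=3,i=15
  [6] ..##. => #  t=0,i=4
  [5] ..#.# => #  t=1,i=2
  [4] ..#.. => .  t=0,i=0
  [3] ...## => .  t=0,i=3
  [2] ...#. => .  t=0,i=8
  [1] ....# => .  t=4,i=9
  [0] ..... => .  t=8,i=3
  bits 11010010001111110001110011100000 = 3527351520

3527351520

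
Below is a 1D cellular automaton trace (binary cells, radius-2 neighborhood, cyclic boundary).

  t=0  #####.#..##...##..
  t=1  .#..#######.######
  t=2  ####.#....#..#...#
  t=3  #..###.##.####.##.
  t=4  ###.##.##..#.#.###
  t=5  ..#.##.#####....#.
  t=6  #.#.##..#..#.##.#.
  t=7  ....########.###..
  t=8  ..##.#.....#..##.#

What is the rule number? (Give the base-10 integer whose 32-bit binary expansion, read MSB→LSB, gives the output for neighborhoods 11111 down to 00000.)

912257658

  #####|.  b31=0 t=0,i=2
  ####.|.  b30=0 t=0,i=3
  ###.#|#  b29=1 t=0,i=4
  ###..|#  b28=1 t=5,i=11
  ##.##|.  b27=0 t=1,i=11
  ##.#.|#  b26=1 t=0,i=5
  ##..#|#  b25=1 t=0,i=16
  ##...|.  b24=0 t=0,i=11
  #.###|.  b23=0 t=1,i=12
  #.##.|#  b22=1 t=3,i=7
  #.#.#|.  b21=0 t=4,i=13
  #.#..|#  b20=1 t=0,i=6
  #..##|#  b19=1 t=0,i=8
  #..#.|#  b18=1 t=2,i=12
  #...#|#  b17=1 t=0,i=12
  #....|#  b16=1 t=2,i=7
  .####|#  b15=1 t=0,i=1
  .###.|#  b14=1 t=3,i=4
  .##.#|#  b13=1 t=3,i=8
  .##..|#  b12=1 t=0,i=10
  .#.##|.  b11=0 t=4,i=14
  .#.#.|.  b10=0 t=4,i=12
  .#..#|#  b9=1 t=0,i=7
  .#...|.  b8=0 t=2,i=6
  ..###|.  b7=0 t=0,i=0
  ..##.|#  b6=1 t=0,i=9
  ..#.#|#  b5=1 t=4,i=11
  ..#..|#  b4=1 t=2,i=10
  ...##|#  b3=1 t=0,i=13
  ...#.|.  b2=0 t=2,i=9
  ....#|#  b1=1 t=2,i=8
  .....|.  b0=0 t=7,i=0
  bits 00110110010111111111001001111010 = 912257658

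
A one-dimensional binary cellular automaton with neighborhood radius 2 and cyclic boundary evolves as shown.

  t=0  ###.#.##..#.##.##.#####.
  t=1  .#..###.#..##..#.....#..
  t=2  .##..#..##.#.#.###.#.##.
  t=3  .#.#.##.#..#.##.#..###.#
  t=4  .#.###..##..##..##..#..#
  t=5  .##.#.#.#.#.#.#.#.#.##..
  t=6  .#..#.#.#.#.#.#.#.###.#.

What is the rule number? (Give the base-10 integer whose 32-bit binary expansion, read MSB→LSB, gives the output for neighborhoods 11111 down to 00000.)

  #####|.  b31=0 t=0,i=20
  ####.|#  b30=1 t=0,i=21
  ###.#|.  b29=0 t=0,i=2
  ###..|.  b28=0 t=4,i=5
  ##.##|.  b27=0 t=0,i=14
  ##.#.|.  b26=0 t=0,i=3
  ##..#|#  b25=1 t=0,i=8
  ##...|#  b24=1 t=5,i=22
  #.###|.  b23=0 t=0,i=0
  #.##.|#  b22=1 t=0,i=6
  #.#.#|#  b21=1 t=0,i=4
  #.#..|#  b20=1 t=1,i=8
  #..##|.  b19=0 t=1,i=3
  #..#.|.  b18=0 t=0,i=9
  #...#|.  b17=0 t=1,i=23
  #....|#  b16=1 t=1,i=17
  .####|.  b15=0 t=0,i=19
  .###.|#  b14=1 t=0,i=1
  .##.#|.  b13=0 t=0,i=13
  .##..|.  b12=0 t=0,i=7
  .#.##|#  b11=1 t=0,i=5
  .#.#.|.  b10=0 t=2,i=12
  .#..#|#  b9=1 t=1,i=2
  .#...|#  b8=1 t=1,i=16
  ..###|.  b7=0 t=1,i=4
  ..##.|#  b6=1 t=1,i=11
  ..#.#|.  b5=0 t=0,i=10
  ..#..|#  b4=1 t=1,i=1
  ...##|.  b3=0 t=5,i=0
  ...#.|.  b2=0 t=1,i=0
  ....#|#  b1=1 t=1,i=19
  .....|.  b0=0 t=1,i=18
  bits 01000011011100010100101101010010 = 1131498322

1131498322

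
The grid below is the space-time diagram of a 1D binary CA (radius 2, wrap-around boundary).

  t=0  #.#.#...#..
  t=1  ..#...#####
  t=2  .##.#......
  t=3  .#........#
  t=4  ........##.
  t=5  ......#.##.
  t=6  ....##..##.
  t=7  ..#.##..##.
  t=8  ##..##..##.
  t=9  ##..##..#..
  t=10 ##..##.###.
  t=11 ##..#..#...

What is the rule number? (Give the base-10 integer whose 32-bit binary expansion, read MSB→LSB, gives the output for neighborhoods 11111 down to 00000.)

  nb #####: next=.  (t=1,i=8, bit31=0)
  nb ####.: next=.  (t=1,i=9, bit30=0)
  nb ###.#: next=.  (t=10,i=9, bit29=0)
  nb ###..: next=.  (t=1,i=10, bit28=0)
  nb ##.##: next=.  (t=8,i=10, bit27=0)
  nb ##.#.: next=.  (t=2,i=3, bit26=0)
  nb ##..#: next=.  (t=1,i=0, bit25=0)
  nb ##...: next=.  (t=4,i=10, bit24=0)
  nb #.###: next=#  (t=10,i=7, bit23=1)
  nb #.##.: next=#  (t=5,i=8, bit22=1)
  nb #.#.#: next=#  (t=0,i=2, bit21=1)
  nb #.#..: next=.  (t=0,i=4, bit20=0)
  nb #..##: next=.  (t=6,i=7, bit19=0)
  nb #..#.: next=#  (t=0,i=10, bit18=1)
  nb #...#: next=#  (t=0,i=6, bit17=1)
  nb #....: next=.  (t=2,i=6, bit16=0)
  nb .####: next=.  (t=1,i=7, bit15=0)
  nb .###.: next=.  (t=10,i=8, bit14=0)
  nb .##.#: next=.  (t=2,i=2, bit13=0)
  nb .##..: next=#  (t=4,i=9, bit12=1)
  nb .#.##: next=.  (t=5,i=7, bit11=0)
  nb .#.#.: next=.  (t=0,i=1, bit10=0)
  nb .#..#: next=#  (t=0,i=9, bit9=1)
  nb .#...: next=.  (t=0,i=5, bit8=0)
  nb ..###: next=.  (t=1,i=6, bit7=0)
  nb ..##.: next=#  (t=2,i=1, bit6=1)
  nb ..#.#: next=.  (t=0,i=0, bit5=0)
  nb ..#..: next=#  (t=0,i=8, bit4=1)
  nb ...##: next=.  (t=1,i=5, bit3=0)
  nb ...#.: next=#  (t=0,i=7, bit2=1)
  nb ....#: next=#  (t=2,i=10, bit1=1)
  nb .....: next=.  (t=2,i=7, bit0=0)
  bits 00000000111001100001001001010110 = 15077974

15077974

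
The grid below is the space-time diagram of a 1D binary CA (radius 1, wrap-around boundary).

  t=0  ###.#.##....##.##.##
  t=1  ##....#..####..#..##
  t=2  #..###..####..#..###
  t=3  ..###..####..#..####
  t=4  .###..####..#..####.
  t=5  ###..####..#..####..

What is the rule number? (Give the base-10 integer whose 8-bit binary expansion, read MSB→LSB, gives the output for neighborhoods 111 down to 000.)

  ### -> #   bit 7 = 1  t=0,i=0
  ##. -> .   bit 6 = 0  t=0,i=2
  #.# -> .   bit 5 = 0  t=0,i=3
  #.. -> .   bit 4 = 0  t=0,i=8
  .## -> #   bit 3 = 1  t=0,i=6
  .#. -> .   bit 2 = 0  t=0,i=4
  ..# -> #   bit 1 = 1  t=0,i=11
  ... -> #   bit 0 = 1  t=0,i=9
  bits 10001011 = 139

139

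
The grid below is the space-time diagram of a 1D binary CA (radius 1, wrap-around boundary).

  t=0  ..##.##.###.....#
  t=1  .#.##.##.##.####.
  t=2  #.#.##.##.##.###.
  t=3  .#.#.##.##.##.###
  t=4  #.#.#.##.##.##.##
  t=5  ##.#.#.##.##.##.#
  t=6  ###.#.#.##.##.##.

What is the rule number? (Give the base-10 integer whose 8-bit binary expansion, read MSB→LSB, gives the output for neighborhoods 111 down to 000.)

  ###|#  b7=1 t=0,i=9
  ##.|#  b6=1 t=0,i=3
  #.#|#  b5=1 t=0,i=4
  #..|.  b4=0 t=0,i=0
  .##|.  b3=0 t=0,i=2
  .#.|.  b2=0 t=0,i=16
  ..#|#  b1=1 t=0,i=1
  ...|#  b0=1 t=0,i=12
  bits 11100011 = 227

227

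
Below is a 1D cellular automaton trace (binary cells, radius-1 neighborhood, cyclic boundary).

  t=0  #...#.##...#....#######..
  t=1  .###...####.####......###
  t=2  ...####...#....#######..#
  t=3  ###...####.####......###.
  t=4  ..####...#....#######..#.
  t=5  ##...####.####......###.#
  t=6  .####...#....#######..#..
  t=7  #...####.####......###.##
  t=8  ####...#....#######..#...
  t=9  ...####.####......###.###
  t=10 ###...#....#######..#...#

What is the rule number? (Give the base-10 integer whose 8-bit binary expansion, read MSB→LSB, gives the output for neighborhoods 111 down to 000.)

  ###|.  b7=0 t=0,i=17
  ##.|#  b6=1 t=0,i=7
  #.#|.  b5=0 t=0,i=5
  #..|#  b4=1 t=0,i=1
  .##|.  b3=0 t=0,i=6
  .#.|.  b2=0 t=0,i=0
  ..#|#  b1=1 t=0,i=3
  ...|#  b0=1 t=0,i=2
  bits 01010011 = 83

83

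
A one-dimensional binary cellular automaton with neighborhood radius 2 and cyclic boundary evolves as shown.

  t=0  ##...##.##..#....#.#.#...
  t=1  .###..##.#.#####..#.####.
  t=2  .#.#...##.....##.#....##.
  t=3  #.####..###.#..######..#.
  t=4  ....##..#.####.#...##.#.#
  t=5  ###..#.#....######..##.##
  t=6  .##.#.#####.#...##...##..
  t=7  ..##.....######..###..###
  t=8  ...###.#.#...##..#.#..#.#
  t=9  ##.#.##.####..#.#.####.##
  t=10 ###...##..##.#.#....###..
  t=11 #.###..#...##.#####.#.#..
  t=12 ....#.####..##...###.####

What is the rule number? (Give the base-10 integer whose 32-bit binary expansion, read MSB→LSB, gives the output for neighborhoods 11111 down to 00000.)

2098673554

  nb #####: next=.  (t=1,i=13, bit31=0)
  nb ####.: next=#  (t=1,i=14, bit30=1)
  nb ###.#: next=#  (t=3,i=10, bit29=1)
  nb ###..: next=#  (t=1,i=3, bit28=1)
  nb ##.##: next=#  (t=0,i=7, bit27=1)
  nb ##.#.: next=#  (t=1,i=8, bit26=1)
  nb ##..#: next=.  (t=0,i=10, bit25=0)
  nb ##...: next=#  (t=0,i=2, bit24=1)
  nb #.###: next=.  (t=1,i=11, bit23=0)
  nb #.##.: next=.  (t=0,i=8, bit22=0)
  nb #.#.#: next=.  (t=0,i=19, bit21=0)
  nb #.#..: next=#  (t=0,i=21, bit20=1)
  nb #..##: next=.  (t=1,i=0, bit19=0)
  nb #..#.: next=#  (t=0,i=11, bit18=1)
  nb #...#: next=#  (t=0,i=3, bit17=1)
  nb #....: next=#  (t=0,i=14, bit16=1)
  nb .####: next=.  (t=1,i=12, bit15=0)
  nb .###.: next=.  (t=1,i=2, bit14=0)
  nb .##.#: next=#  (t=0,i=6, bit13=1)
  nb .##..: next=#  (t=0,i=1, bit12=1)
  nb .#.##: next=.  (t=1,i=10, bit11=0)
  nb .#.#.: next=#  (t=0,i=18, bit10=1)
  nb .#..#: next=#  (t=3,i=13, bit9=1)
  nb .#...: next=#  (t=0,i=13, bit8=1)
  nb ..###: next=#  (t=1,i=1, bit7=1)
  nb ..##.: next=.  (t=0,i=0, bit6=0)
  nb ..#.#: next=.  (t=0,i=17, bit5=0)
  nb ..#..: next=#  (t=0,i=12, bit4=1)
  nb ...##: next=.  (t=0,i=4, bit3=0)
  nb ...#.: next=.  (t=0,i=16, bit2=0)
  nb ....#: next=#  (t=0,i=15, bit1=1)
  nb .....: next=.  (t=2,i=11, bit0=0)
  bits 01111101000101110011011110010010 = 2098673554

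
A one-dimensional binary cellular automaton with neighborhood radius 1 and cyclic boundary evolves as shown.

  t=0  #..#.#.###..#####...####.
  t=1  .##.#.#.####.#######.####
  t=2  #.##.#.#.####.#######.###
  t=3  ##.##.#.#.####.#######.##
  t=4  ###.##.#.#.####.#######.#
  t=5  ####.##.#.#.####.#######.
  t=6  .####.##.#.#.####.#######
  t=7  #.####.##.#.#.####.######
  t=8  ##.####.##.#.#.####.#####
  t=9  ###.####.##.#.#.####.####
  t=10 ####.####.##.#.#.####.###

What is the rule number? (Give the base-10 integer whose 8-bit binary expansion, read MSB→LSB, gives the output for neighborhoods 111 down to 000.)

243

  ### -> #   bit 7 = 1  t=0,i=8
  ##. -> #   bit 6 = 1  t=0,i=9
  #.# -> #   bit 5 = 1  t=0,i=4
  #.. -> #   bit 4 = 1  t=0,i=1
  .## -> .   bit 3 = 0  t=0,i=7
  .#. -> .   bit 2 = 0  t=0,i=0
  ..# -> #   bit 1 = 1  t=0,i=2
  ... -> #   bit 0 = 1  t=0,i=18
  bits 11110011 = 243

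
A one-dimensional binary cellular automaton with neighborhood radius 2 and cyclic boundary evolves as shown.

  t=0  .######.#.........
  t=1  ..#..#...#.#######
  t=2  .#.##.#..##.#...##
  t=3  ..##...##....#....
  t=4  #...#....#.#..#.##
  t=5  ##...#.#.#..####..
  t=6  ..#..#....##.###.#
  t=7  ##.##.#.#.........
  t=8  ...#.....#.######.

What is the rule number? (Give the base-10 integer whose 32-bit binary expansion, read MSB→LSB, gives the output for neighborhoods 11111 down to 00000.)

1363970851

  #####|.  b31=0 t=0,i=3
  ####.|#  b30=1 t=0,i=5
  ###.#|.  b29=0 t=0,i=6
  ###..|#  b28=1 t=1,i=17
  ##.##|.  b27=0 t=6,i=12
  ##.#.|.  b26=0 t=0,i=7
  ##..#|.  b25=0 t=1,i=0
  ##...|#  b24=1 t=3,i=4
  #.###|.  b23=0 t=1,i=11
  #.##.|#  b22=1 t=2,i=3
  #.#.#|.  b21=0 t=2,i=1
  #.#..|.  b20=0 t=0,i=8
  #..##|#  b19=1 t=2,i=8
  #..#.|#  b18=1 t=1,i=1
  #...#|.  b17=0 t=1,i=7
  #....|.  b16=0 t=0,i=10
  .####|#  b15=1 t=0,i=2
  .###.|.  b14=0 t=4,i=17
  .##.#|.  b13=0 t=2,i=4
  .##..|.  b12=0 t=3,i=3
  .#.##|#  b11=1 t=1,i=10
  .#.#.|.  b10=0 t=4,i=10
  .#..#|#  b9=1 t=1,i=3
  .#...|#  b8=1 t=0,i=9
  ..###|.  b7=0 t=0,i=1
  ..##.|.  b6=0 t=2,i=9
  ..#.#|#  b5=1 t=1,i=9
  ..#..|.  b4=0 t=1,i=2
  ...##|.  b3=0 t=0,i=0
  ...#.|.  b2=0 t=1,i=8
  ....#|#  b1=1 t=0,i=17
  .....|#  b0=1 t=0,i=11
  bits 01010001010011001000101100100011 = 1363970851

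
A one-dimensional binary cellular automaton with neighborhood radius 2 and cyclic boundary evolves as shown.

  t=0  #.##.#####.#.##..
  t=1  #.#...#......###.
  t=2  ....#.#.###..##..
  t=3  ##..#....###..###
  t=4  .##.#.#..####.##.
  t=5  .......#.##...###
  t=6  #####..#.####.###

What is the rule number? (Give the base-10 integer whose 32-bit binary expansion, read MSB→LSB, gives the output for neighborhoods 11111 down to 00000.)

  ##### -> .   bit 31 = 0  t=0,i=7
  ####. -> .   bit 30 = 0  t=0,i=8
  ###.# -> .   bit 29 = 0  t=0,i=9
  ###.. -> #   bit 28 = 1  t=2,i=10
  ##.## -> .   bit 27 = 0  t=0,i=4
  ##.#. -> .   bit 26 = 0  t=0,i=10
  ##..# -> #   bit 25 = 1  t=0,i=15
  ##... -> #   bit 24 = 1  t=2,i=15
  #.### -> .   bit 23 = 0  t=0,i=5
  #.##. -> #   bit 22 = 1  t=0,i=2
  #.#.# -> .   bit 21 = 0  t=0,i=11
  #.#.. -> .   bit 20 = 0  t=1,i=2
  #..## -> .   bit 19 = 0  t=2,i=12
  #..#. -> .   bit 18 = 0  t=0,i=16
  #...# -> #   bit 17 = 1  t=1,i=4
  #.... -> #   bit 16 = 1  t=1,i=8
  .#### -> #   bit 15 = 1  t=0,i=6
  .###. -> #   bit 14 = 1  t=1,i=14
  .##.# -> .   bit 13 = 0  t=0,i=3
  .##.. -> #   bit 12 = 1  t=0,i=14
  .#.## -> .   bit 11 = 0  t=0,i=1
  .#.#. -> .   bit 10 = 0  t=1,i=1
  .#..# -> #   bit 9 = 1  t=4,i=7
  .#... -> .   bit 8 = 0  t=1,i=3
  ..### -> #   bit 7 = 1  t=1,i=13
  ..##. -> .   bit 6 = 0  t=2,i=13
  ..#.# -> #   bit 5 = 1  t=0,i=0
  ..#.. -> #   bit 4 = 1  t=1,i=6
  ...## -> .   bit 3 = 0  t=1,i=12
  ...#. -> .   bit 2 = 0  t=1,i=5
  ....# -> .   bit 1 = 0  t=1,i=11
  ..... -> #   bit 0 = 1  t=1,i=9
  bits 00010011010000111101001010110001 = 323211953

323211953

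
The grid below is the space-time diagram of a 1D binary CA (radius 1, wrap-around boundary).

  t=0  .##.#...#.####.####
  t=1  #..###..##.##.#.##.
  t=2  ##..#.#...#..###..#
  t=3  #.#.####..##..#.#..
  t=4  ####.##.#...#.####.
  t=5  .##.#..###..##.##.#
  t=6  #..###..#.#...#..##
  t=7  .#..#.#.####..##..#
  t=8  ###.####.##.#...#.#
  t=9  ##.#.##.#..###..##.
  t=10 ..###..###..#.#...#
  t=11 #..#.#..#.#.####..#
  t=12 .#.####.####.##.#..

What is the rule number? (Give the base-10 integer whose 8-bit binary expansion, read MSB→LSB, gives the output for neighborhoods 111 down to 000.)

180

  ### -> #   bit 7 = 1  t=0,i=11
  ##. -> .   bit 6 = 0  t=0,i=2
  #.# -> #   bit 5 = 1  t=0,i=0
  #.. -> #   bit 4 = 1  t=0,i=5
  .## -> .   bit 3 = 0  t=0,i=1
  .#. -> #   bit 2 = 1  t=0,i=4
  ..# -> .   bit 1 = 0  t=0,i=7
  ... -> .   bit 0 = 0  t=0,i=6
  bits 10110100 = 180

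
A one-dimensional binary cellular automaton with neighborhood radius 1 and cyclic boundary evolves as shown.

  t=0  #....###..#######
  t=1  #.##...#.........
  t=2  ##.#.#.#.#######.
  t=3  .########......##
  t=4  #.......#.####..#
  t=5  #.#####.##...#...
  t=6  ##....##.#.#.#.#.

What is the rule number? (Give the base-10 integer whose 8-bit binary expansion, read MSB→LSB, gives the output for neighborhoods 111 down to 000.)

101

  [7] ### => .  t=0,i=6
  [6] ##. => #  t=0,i=0
  [5] #.# => #  t=1,i=1
  [4] #.. => .  t=0,i=1
  [3] .## => .  t=0,i=5
  [2] .#. => #  t=1,i=0
  [1] ..# => .  t=0,i=4
  [0] ... => #  t=0,i=2
  bits 01100101 = 101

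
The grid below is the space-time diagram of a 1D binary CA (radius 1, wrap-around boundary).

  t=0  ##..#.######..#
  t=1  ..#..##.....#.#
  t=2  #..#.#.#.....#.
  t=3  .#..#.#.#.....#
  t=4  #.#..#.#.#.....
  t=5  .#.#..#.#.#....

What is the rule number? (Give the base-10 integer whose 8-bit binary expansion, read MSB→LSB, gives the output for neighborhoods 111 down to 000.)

56

  nb ###: next=.  (t=0,i=0, bit7=0)
  nb ##.: next=.  (t=0,i=1, bit6=0)
  nb #.#: next=#  (t=0,i=5, bit5=1)
  nb #..: next=#  (t=0,i=2, bit4=1)
  nb .##: next=#  (t=0,i=6, bit3=1)
  nb .#.: next=.  (t=0,i=4, bit2=0)
  nb ..#: next=.  (t=0,i=3, bit1=0)
  nb ...: next=.  (t=1,i=8, bit0=0)
  bits 00111000 = 56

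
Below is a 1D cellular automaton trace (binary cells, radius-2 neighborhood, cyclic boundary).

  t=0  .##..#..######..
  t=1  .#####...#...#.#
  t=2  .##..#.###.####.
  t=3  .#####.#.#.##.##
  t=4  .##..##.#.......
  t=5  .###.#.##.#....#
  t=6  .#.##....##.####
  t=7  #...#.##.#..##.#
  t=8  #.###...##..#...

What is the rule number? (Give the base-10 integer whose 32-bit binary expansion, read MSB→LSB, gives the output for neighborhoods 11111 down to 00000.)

915903606

  [31] ##### => .  t=0,i=10
  [30] ####. => .  t=0,i=12
  [29] ###.# => #  t=2,i=9
  [28] ###.. => #  t=0,i=13
  [27] ##.## => .  t=2,i=10
  [26] ##.#. => #  t=3,i=6
  [25] ##..# => #  t=0,i=3
  [24] ##... => .  t=0,i=14
  [23] #.### => #  t=1,i=1
  [22] #.##. => .  t=3,i=11
  [21] #.#.# => .  t=1,i=15
  [20] #.#.. => #  t=4,i=8
  [19] #..## => .  t=0,i=7
  [18] #..#. => #  t=0,i=4
  [17] #...# => #  t=0,i=15
  [16] #.... => #  t=4,i=10
  [15] .#### => #  t=0,i=9
  [14] .###. => .  t=2,i=8
  [13] .##.# => .  t=3,i=12
  [12] .##.. => #  t=0,i=2
  [11] .#.## => .  t=1,i=0
  [10] .#.#. => #  t=1,i=14
  [9] .#..# => .  t=0,i=6
  [8] .#... => .  t=1,i=10
  [7] ..### => .  t=0,i=8
  [6] ..##. => #  t=0,i=1
  [5] ..#.# => #  t=1,i=13
  [4] ..#.. => #  t=0,i=5
  [3] ...## => .  t=0,i=0
  [2] ...#. => #  t=1,i=8
  [1] ....# => #  t=4,i=15
  [0] ..... => .  t=4,i=11
  bits 00110110100101111001010001110110 = 915903606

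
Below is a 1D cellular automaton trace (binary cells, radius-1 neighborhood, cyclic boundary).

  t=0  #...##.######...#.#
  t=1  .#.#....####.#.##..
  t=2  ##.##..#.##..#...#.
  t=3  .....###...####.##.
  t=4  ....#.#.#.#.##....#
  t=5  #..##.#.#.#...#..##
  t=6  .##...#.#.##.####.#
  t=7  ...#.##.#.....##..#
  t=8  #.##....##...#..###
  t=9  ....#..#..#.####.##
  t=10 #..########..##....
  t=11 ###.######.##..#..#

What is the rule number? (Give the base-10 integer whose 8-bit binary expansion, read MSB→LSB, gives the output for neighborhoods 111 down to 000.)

  nb ###: next=#  (t=0,i=8, bit7=1)
  nb ##.: next=.  (t=0,i=0, bit6=0)
  nb #.#: next=.  (t=0,i=6, bit5=0)
  nb #..: next=#  (t=0,i=1, bit4=1)
  nb .##: next=.  (t=0,i=4, bit3=0)
  nb .#.: next=#  (t=0,i=16, bit2=1)
  nb ..#: next=#  (t=0,i=3, bit1=1)
  nb ...: next=.  (t=0,i=2, bit0=0)
  bits 10010110 = 150

150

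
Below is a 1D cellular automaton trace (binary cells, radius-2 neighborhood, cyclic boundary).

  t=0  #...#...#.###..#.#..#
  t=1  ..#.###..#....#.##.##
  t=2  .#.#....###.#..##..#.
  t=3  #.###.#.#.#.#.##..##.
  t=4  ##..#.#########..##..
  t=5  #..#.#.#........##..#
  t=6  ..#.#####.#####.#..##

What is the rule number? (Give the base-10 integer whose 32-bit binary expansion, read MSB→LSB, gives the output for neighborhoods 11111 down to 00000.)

  #####|.  b31=0 t=4,i=8
  ####.|.  b30=0 t=4,i=13
  ###.#|#  b29=1 t=2,i=10
  ###..|.  b28=0 t=0,i=12
  ##.##|.  b27=0 t=1,i=18
  ##.#.|.  b26=0 t=2,i=11
  ##..#|.  b25=0 t=0,i=13
  ##...|.  b24=0 t=0,i=1
  #.###|.  b23=0 t=0,i=10
  #.##.|#  b22=1 t=1,i=16
  #.#.#|#  b21=1 t=3,i=0
  #.#..|#  b20=1 t=0,i=17
  #..##|#  b19=1 t=0,i=19
  #..#.|#  b18=1 t=0,i=14
  #...#|#  b17=1 t=0,i=2
  #....|.  b16=0 t=1,i=11
  .####|#  b15=1 t=4,i=7
  .###.|.  b14=0 t=0,i=11
  .##.#|.  b13=0 t=1,i=17
  .##..|.  b12=0 t=0,i=0
  .#.##|#  b11=1 t=0,i=9
  .#.#.|#  b10=1 t=0,i=16
  .#..#|.  b9=0 t=0,i=18
  .#...|#  b8=1 t=0,i=5
  ..###|#  b7=1 t=2,i=8
  ..##.|#  b6=1 t=0,i=20
  ..#.#|.  b5=0 t=0,i=8
  ..#..|#  b4=1 t=0,i=4
  ...##|.  b3=0 t=2,i=7
  ...#.|.  b2=0 t=0,i=3
  ....#|#  b1=1 t=1,i=12
  .....|#  b0=1 t=5,i=10
  bits 00100000011111101000110111010011 = 545164755

545164755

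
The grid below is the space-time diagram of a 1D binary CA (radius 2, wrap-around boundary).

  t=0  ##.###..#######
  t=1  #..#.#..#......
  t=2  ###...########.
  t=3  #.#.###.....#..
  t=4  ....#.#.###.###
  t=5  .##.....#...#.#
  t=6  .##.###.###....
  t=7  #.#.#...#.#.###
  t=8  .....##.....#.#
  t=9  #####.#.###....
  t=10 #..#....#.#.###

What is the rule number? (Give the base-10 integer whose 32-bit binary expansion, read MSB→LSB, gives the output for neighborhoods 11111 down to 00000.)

  ##### -> .   bit 31 = 0  t=0,i=10
  ####. -> #   bit 30 = 1  t=0,i=0
  ###.# -> .   bit 29 = 0  t=0,i=1
  ###.. -> #   bit 28 = 1  t=0,i=5
  ##.## -> .   bit 27 = 0  t=0,i=2
  ##.#. -> .   bit 26 = 0  t=7,i=1
  ##..# -> .   bit 25 = 0  t=0,i=6
  ##... -> .   bit 24 = 0  t=2,i=3
  #.### -> #   bit 23 = 1  t=0,i=3
  #.##. -> #   bit 22 = 1  t=5,i=1
  #.#.# -> .   bit 21 = 0  t=3,i=2
  #.#.. -> .   bit 20 = 0  t=1,i=5
  #..## -> .   bit 19 = 0  t=0,i=7
  #..#. -> #   bit 18 = 1  t=1,i=2
  #...# -> #   bit 17 = 1  t=2,i=4
  #.... -> #   bit 16 = 1  t=1,i=10
  .#### -> .   bit 15 = 0  t=0,i=9
  .###. -> .   bit 14 = 0  t=0,i=4
  .##.# -> #   bit 13 = 1  t=6,i=2
  .##.. -> #   bit 12 = 1  t=5,i=2
  .#.## -> .   bit 11 = 0  t=3,i=3
  .#.#. -> .   bit 10 = 0  t=1,i=4
  .#..# -> #   bit 9 = 1  t=1,i=1
  .#... -> #   bit 8 = 1  t=1,i=9
  ..### -> #   bit 7 = 1  t=0,i=8
  ..##. -> .   bit 6 = 0  t=6,i=1
  ..#.# -> .   bit 5 = 0  t=1,i=3
  ..#.. -> #   bit 4 = 1  t=1,i=0
  ...## -> #   bit 3 = 1  t=2,i=5
  ...#. -> .   bit 2 = 0  t=1,i=14
  ....# -> #   bit 1 = 1  t=1,i=13
  ..... -> #   bit 0 = 1  t=1,i=11
  bits 01010000110001110011001110011011 = 1355232155

1355232155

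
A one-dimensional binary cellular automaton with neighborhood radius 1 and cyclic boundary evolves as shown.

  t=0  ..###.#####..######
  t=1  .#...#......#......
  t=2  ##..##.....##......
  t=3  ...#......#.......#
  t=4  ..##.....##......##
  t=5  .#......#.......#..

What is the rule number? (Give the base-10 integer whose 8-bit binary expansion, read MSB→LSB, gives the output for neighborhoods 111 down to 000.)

38

  ###|.  b7=0 t=0,i=3
  ##.|.  b6=0 t=0,i=4
  #.#|#  b5=1 t=0,i=5
  #..|.  b4=0 t=0,i=0
  .##|.  b3=0 t=0,i=2
  .#.|#  b2=1 t=1,i=1
  ..#|#  b1=1 t=0,i=1
  ...|.  b0=0 t=1,i=3
  bits 00100110 = 38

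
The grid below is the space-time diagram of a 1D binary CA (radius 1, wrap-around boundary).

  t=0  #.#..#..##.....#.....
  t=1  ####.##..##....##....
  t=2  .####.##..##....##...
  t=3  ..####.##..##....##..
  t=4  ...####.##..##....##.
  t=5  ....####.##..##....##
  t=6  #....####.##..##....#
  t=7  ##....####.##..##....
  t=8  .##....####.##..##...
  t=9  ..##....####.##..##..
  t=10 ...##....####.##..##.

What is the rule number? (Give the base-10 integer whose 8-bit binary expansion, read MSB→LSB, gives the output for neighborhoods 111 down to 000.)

  nb ###: next=#  (t=1,i=1, bit7=1)
  nb ##.: next=#  (t=0,i=9, bit6=1)
  nb #.#: next=#  (t=0,i=1, bit5=1)
  nb #..: next=#  (t=0,i=3, bit4=1)
  nb .##: next=.  (t=0,i=8, bit3=0)
  nb .#.: next=#  (t=0,i=0, bit2=1)
  nb ..#: next=.  (t=0,i=4, bit1=0)
  nb ...: next=.  (t=0,i=11, bit0=0)
  bits 11110100 = 244

244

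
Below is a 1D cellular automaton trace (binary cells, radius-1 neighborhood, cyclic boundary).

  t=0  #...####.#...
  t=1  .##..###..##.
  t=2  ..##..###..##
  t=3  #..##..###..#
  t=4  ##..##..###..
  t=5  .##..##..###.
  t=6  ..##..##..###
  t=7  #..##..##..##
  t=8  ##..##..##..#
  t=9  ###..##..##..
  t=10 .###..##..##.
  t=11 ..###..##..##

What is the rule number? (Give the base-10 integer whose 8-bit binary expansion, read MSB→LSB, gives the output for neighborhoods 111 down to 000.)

209

  ### -> #   bit 7 = 1  t=0,i=5
  ##. -> #   bit 6 = 1  t=0,i=7
  #.# -> .   bit 5 = 0  t=0,i=8
  #.. -> #   bit 4 = 1  t=0,i=1
  .## -> .   bit 3 = 0  t=0,i=4
  .#. -> .   bit 2 = 0  t=0,i=0
  ..# -> .   bit 1 = 0  t=0,i=3
  ... -> #   bit 0 = 1  t=0,i=2
  bits 11010001 = 209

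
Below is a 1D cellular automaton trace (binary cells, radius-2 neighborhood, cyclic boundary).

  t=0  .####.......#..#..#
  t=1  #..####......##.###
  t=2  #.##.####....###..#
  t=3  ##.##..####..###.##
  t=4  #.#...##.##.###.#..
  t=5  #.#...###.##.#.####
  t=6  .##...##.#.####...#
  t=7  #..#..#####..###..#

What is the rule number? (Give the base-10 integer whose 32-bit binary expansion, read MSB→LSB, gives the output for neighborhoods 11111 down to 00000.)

1564306144

  [31] ##### => .  t=5,i=17
  [30] ####. => #  t=0,i=3
  [29] ###.# => .  t=3,i=1
  [28] ###.. => #  t=0,i=4
  [27] ##.## => #  t=1,i=15
  [26] ##.#. => #  t=4,i=15
  [25] ##..# => .  t=1,i=1
  [24] ##... => #  t=0,i=5
  [23] #.### => .  t=0,i=1
  [22] #.##. => .  t=2,i=2
  [21] #.#.# => #  t=5,i=13
  [20] #.#.. => #  t=4,i=2
  [19] #..## => #  t=1,i=2
  [18] #..#. => #  t=0,i=14
  [17] #...# => .  t=4,i=4
  [16] #.... => #  t=0,i=6
  [15] .#### => .  t=0,i=2
  [14] .###. => #  t=2,i=14
  [13] .##.# => #  t=1,i=14
  [12] .##.. => .  t=3,i=4
  [11] .#.## => #  t=0,i=0
  [10] .#.#. => .  t=4,i=1
  [9] .#..# => #  t=0,i=13
  [8] .#... => .  t=4,i=3
  [7] ..### => #  t=1,i=3
  [6] ..##. => #  t=1,i=13
  [5] ..#.# => #  t=0,i=18
  [4] ..#.. => .  t=0,i=12
  [3] ...## => .  t=1,i=12
  [2] ...#. => .  t=0,i=11
  [1] ....# => .  t=0,i=10
  [0] ..... => .  t=0,i=7
  bits 01011101001111010110101011100000 = 1564306144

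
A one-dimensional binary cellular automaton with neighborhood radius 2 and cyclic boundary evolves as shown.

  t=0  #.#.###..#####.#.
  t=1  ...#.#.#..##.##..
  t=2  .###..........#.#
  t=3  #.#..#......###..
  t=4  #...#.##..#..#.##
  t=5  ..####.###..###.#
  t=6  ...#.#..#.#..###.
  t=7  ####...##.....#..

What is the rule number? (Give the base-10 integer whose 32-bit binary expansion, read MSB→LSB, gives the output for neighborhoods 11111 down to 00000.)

2785532198

  ##### -> #   bit 31 = 1  t=0,i=11
  ####. -> .   bit 30 = 0  t=0,i=12
  ###.# -> #   bit 29 = 1  t=0,i=13
  ###.. -> .   bit 28 = 0  t=0,i=6
  ##.## -> .   bit 27 = 0  t=1,i=12
  ##.#. -> #   bit 26 = 1  t=0,i=14
  ##..# -> #   bit 25 = 1  t=0,i=7
  ##... -> .   bit 24 = 0  t=1,i=15
  #.### -> .   bit 23 = 0  t=0,i=4
  #.##. -> .   bit 22 = 0  t=1,i=13
  #.#.# -> .   bit 21 = 0  t=0,i=0
  #.#.. -> .   bit 20 = 0  t=1,i=7
  #..## -> .   bit 19 = 0  t=0,i=8
  #..#. -> #   bit 18 = 1  t=3,i=4
  #...# -> #   bit 17 = 1  t=4,i=2
  #.... -> #   bit 16 = 1  t=1,i=16
  .#### -> #   bit 15 = 1  t=0,i=10
  .###. -> #   bit 14 = 1  t=0,i=5
  .##.# -> .   bit 13 = 0  t=1,i=11
  .##.. -> #   bit 12 = 1  t=1,i=14
  .#.## -> #   bit 11 = 1  t=0,i=3
  .#.#. -> .   bit 10 = 0  t=0,i=1
  .#..# -> .   bit 9 = 0  t=1,i=8
  .#... -> #   bit 8 = 1  t=3,i=6
  ..### -> .   bit 7 = 0  t=0,i=9
  ..##. -> .   bit 6 = 0  t=1,i=10
  ..#.# -> #   bit 5 = 1  t=1,i=3
  ..#.. -> .   bit 4 = 0  t=3,i=5
  ...## -> .   bit 3 = 0  t=3,i=11
  ...#. -> #   bit 2 = 1  t=1,i=2
  ....# -> #   bit 1 = 1  t=1,i=1
  ..... -> .   bit 0 = 0  t=1,i=0
  bits 10100110000001111101100100100110 = 2785532198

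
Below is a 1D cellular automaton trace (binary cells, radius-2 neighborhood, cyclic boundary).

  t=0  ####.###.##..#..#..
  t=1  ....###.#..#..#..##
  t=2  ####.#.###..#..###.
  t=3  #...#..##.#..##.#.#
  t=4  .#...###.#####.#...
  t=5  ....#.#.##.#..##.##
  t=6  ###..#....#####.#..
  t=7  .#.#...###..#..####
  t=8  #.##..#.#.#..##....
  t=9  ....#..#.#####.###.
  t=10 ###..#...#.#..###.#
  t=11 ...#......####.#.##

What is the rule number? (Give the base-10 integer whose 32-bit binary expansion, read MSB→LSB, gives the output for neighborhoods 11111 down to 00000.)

2409186891

  ##### -> #   bit 31 = 1  t=4,i=11
  ####. -> .   bit 30 = 0  t=0,i=2
  ###.# -> .   bit 29 = 0  t=0,i=3
  ###.. -> .   bit 28 = 0  t=2,i=9
  ##.## -> #   bit 27 = 1  t=0,i=4
  ##.#. -> #   bit 26 = 1  t=1,i=7
  ##..# -> #   bit 25 = 1  t=0,i=11
  ##... -> #   bit 24 = 1  t=1,i=0
  #.### -> #   bit 23 = 1  t=0,i=5
  #.##. -> .   bit 22 = 0  t=0,i=9
  #.#.# -> .   bit 21 = 0  t=2,i=5
  #.#.. -> #   bit 20 = 1  t=1,i=8
  #..## -> #   bit 19 = 1  t=0,i=18
  #..#. -> .   bit 18 = 0  t=0,i=12
  #...# -> .   bit 17 = 0  t=3,i=2
  #.... -> #   bit 16 = 1  t=1,i=1
  .#### -> .   bit 15 = 0  t=0,i=1
  .###. -> #   bit 14 = 1  t=0,i=6
  .##.# -> .   bit 13 = 0  t=3,i=8
  .##.. -> .   bit 12 = 0  t=0,i=10
  .#.## -> .   bit 11 = 0  t=2,i=6
  .#.#. -> #   bit 10 = 1  t=5,i=5
  .#..# -> #   bit 9 = 1  t=0,i=14
  .#... -> .   bit 8 = 0  t=4,i=2
  ..### -> .   bit 7 = 0  t=0,i=0
  ..##. -> #   bit 6 = 1  t=1,i=17
  ..#.# -> .   bit 5 = 0  t=5,i=4
  ..#.. -> .   bit 4 = 0  t=0,i=13
  ...## -> #   bit 3 = 1  t=1,i=3
  ...#. -> .   bit 2 = 0  t=3,i=3
  ....# -> #   bit 1 = 1  t=1,i=2
  ..... -> #   bit 0 = 1  t=9,i=1
  bits 10001111100110010100011001001011 = 2409186891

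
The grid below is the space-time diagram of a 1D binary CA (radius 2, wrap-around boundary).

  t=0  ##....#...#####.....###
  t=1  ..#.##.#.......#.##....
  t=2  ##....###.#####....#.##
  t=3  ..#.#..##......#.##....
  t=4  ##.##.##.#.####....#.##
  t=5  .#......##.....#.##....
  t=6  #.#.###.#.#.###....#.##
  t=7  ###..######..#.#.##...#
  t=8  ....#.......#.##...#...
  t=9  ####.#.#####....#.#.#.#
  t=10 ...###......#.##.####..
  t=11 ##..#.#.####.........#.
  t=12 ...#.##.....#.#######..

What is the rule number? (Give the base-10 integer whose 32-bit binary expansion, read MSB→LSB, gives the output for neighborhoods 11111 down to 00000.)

624706887

  ##### -> .   bit 31 = 0  t=0,i=12
  ####. -> .   bit 30 = 0  t=0,i=0
  ###.# -> #   bit 29 = 1  t=2,i=8
  ###.. -> .   bit 28 = 0  t=0,i=1
  ##.## -> .   bit 27 = 0  t=2,i=9
  ##.#. -> #   bit 26 = 1  t=1,i=6
  ##..# -> .   bit 25 = 0  t=7,i=3
  ##... -> #   bit 24 = 1  t=0,i=2
  #.### -> .   bit 23 = 0  t=2,i=10
  #.##. -> .   bit 22 = 0  t=1,i=4
  #.#.# -> #   bit 21 = 1  t=4,i=9
  #.#.. -> #   bit 20 = 1  t=1,i=7
  #..## -> #   bit 19 = 1  t=3,i=6
  #..#. -> #   bit 18 = 1  t=7,i=12
  #...# -> .   bit 17 = 0  t=0,i=8
  #.... -> .   bit 16 = 0  t=0,i=3
  .#### -> .   bit 15 = 0  t=0,i=11
  .###. -> #   bit 14 = 1  t=2,i=7
  .##.# -> .   bit 13 = 0  t=1,i=5
  .##.. -> .   bit 12 = 0  t=1,i=18
  .#.## -> .   bit 11 = 0  t=1,i=3
  .#.#. -> #   bit 10 = 1  t=3,i=3
  .#..# -> .   bit 9 = 0  t=3,i=5
  .#... -> #   bit 8 = 1  t=0,i=7
  ..### -> .   bit 7 = 0  t=0,i=10
  ..##. -> #   bit 6 = 1  t=3,i=7
  ..#.# -> .   bit 5 = 0  t=1,i=2
  ..#.. -> .   bit 4 = 0  t=0,i=6
  ...## -> .   bit 3 = 0  t=0,i=9
  ...#. -> #   bit 2 = 1  t=0,i=5
  ....# -> #   bit 1 = 1  t=0,i=4
  ..... -> #   bit 0 = 1  t=0,i=17
  bits 00100101001111000100010101000111 = 624706887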